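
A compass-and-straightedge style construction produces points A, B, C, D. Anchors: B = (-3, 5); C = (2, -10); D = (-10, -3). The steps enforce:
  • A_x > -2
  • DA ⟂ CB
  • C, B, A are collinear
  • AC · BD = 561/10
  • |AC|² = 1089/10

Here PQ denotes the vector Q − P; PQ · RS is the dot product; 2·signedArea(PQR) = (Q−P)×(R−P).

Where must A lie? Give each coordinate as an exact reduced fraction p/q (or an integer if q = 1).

A = (-13/10, -1/10)

1. A_x = -13/10  [C, B, A are collinear ∩ DA ⟂ CB]
2. A_y = -1/10  [C, B, A are collinear ∩ DA ⟂ CB]
   → A = (-13/10, -1/10)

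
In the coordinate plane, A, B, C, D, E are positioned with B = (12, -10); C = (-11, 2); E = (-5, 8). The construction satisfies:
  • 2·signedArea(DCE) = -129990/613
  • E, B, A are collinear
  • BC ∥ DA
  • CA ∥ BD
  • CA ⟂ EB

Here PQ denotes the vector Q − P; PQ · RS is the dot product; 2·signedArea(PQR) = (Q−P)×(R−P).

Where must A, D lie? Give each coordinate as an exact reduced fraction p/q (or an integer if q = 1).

A = (-2963/613, 4796/613)
D = (11136/613, -2560/613)

1. A_x = -2963/613  [E, B, A are collinear ∩ CA ⟂ EB]
2. A_y = 4796/613  [E, B, A are collinear ∩ CA ⟂ EB]
   → A = (-2963/613, 4796/613)
3. D_x = 11136/613  [BC ∥ DA ∩ CA ∥ BD]
4. D_y = -2560/613  [BC ∥ DA ∩ CA ∥ BD]
   → D = (11136/613, -2560/613)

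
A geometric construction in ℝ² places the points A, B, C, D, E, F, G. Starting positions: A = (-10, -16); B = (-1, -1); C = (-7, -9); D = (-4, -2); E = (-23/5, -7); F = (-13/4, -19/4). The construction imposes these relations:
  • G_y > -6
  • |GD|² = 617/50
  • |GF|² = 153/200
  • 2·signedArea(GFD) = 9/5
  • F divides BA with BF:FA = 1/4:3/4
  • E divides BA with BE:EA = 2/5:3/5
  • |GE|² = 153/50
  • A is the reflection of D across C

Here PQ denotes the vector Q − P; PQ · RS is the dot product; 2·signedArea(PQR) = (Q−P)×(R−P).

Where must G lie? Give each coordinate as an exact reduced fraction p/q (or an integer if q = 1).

1. G_x = -37/10  [line -11/4·x + -3/4·y + -143/10 = 0 ∩ |GE|² = 153/50]
2. G_y = -11/2  [line -11/4·x + -3/4·y + -143/10 = 0 ∩ |GE|² = 153/50]
   → G = (-37/10, -11/2)

G = (-37/10, -11/2)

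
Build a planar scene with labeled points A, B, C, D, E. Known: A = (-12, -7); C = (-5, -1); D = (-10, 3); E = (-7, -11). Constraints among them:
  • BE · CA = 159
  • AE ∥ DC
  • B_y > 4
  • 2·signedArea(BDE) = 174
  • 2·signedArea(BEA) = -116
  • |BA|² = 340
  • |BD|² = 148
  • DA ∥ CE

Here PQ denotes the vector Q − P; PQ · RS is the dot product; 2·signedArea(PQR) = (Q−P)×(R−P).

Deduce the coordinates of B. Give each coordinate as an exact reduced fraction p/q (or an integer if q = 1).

B = (2, 5)

1. B_x = 2  [BE · CA = 159 ∩ 2·signedArea(BDE) = 174]
2. B_y = 5  [BE · CA = 159 ∩ 2·signedArea(BDE) = 174]
   → B = (2, 5)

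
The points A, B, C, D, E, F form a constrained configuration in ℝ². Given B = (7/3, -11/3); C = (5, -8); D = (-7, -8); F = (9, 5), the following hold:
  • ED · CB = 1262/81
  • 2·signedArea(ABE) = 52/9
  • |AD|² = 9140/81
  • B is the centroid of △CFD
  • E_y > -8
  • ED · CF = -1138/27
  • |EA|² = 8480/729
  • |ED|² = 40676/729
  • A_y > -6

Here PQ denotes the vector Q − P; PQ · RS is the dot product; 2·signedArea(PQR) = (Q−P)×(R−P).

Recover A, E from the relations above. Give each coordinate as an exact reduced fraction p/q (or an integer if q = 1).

1. E_x = 11/27  [ED · CB = 1262/81 ∩ ED · CF = -1138/27]
2. E_y = -190/27  [ED · CB = 1262/81 ∩ ED · CF = -1138/27]
   → E = (11/27, -190/27)
3. A_x = 29/9  [line 91/27·x + -52/27·y + -559/27 = 0 ∩ |AD|² = 9140/81]
4. A_y = -46/9  [line 91/27·x + -52/27·y + -559/27 = 0 ∩ |AD|² = 9140/81]
   → A = (29/9, -46/9)

A = (29/9, -46/9)
E = (11/27, -190/27)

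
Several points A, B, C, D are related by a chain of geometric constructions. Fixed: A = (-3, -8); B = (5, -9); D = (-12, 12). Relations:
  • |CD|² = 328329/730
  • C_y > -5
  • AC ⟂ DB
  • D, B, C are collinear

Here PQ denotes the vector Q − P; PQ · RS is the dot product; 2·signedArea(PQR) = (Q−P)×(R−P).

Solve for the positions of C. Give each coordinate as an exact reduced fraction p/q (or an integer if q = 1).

C = (981/730, -3273/730)

1. C_x = 981/730  [D, B, C are collinear ∩ AC ⟂ DB]
2. C_y = -3273/730  [D, B, C are collinear ∩ AC ⟂ DB]
   → C = (981/730, -3273/730)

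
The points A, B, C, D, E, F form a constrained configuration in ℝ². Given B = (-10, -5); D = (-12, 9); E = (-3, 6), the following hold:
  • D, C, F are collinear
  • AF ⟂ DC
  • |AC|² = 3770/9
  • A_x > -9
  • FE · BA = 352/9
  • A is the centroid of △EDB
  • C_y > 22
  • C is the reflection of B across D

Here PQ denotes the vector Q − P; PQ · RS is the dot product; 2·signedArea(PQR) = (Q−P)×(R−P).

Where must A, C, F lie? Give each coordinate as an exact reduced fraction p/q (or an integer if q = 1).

1. A_x = -25/3  [A is the centroid of △EDB]
2. A_y = 10/3  [A is the centroid of △EDB]
   → A = (-25/3, 10/3)
3. C_x = -14  [C is the reflection of B across D]
4. C_y = 23  [C is the reflection of B across D]
   → C = (-14, 23)
5. F_x = -167/15  [D, C, F are collinear ∩ AF ⟂ DC]
6. F_y = 44/15  [D, C, F are collinear ∩ AF ⟂ DC]
   → F = (-167/15, 44/15)

A = (-25/3, 10/3)
C = (-14, 23)
F = (-167/15, 44/15)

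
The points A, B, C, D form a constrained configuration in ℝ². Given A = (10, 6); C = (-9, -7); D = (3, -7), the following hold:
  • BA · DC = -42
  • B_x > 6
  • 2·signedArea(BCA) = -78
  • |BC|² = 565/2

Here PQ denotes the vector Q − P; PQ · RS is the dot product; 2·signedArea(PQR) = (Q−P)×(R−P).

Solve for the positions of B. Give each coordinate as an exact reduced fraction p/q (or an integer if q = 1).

B = (13/2, -1/2)

1. B_x = 13/2  [2·signedArea(BCA) = -78 ∩ BA · DC = -42]
2. B_y = -1/2  [2·signedArea(BCA) = -78 ∩ BA · DC = -42]
   → B = (13/2, -1/2)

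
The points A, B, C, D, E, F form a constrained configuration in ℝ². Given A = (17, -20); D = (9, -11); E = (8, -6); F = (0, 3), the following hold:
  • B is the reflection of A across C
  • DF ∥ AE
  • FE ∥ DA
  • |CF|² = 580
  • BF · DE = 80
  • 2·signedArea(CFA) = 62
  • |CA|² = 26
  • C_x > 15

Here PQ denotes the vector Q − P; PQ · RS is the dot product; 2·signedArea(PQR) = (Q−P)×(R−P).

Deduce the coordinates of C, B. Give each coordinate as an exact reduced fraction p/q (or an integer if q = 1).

B = (15, -10)
C = (16, -15)

1. C_x = 16  [line 23·x + 17·y + -113 = 0 ∩ |CF|² = 580]
2. C_y = -15  [line 23·x + 17·y + -113 = 0 ∩ |CF|² = 580]
   → C = (16, -15)
3. B_x = 15  [B is the reflection of A across C]
4. B_y = -10  [B is the reflection of A across C]
   → B = (15, -10)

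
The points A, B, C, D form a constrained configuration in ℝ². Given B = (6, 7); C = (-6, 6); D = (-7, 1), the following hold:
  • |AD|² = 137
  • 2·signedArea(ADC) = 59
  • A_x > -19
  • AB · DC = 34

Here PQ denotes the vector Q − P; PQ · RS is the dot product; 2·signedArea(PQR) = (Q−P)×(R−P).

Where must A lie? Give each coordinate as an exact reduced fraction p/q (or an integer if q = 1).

1. A_x = -18  [AB · DC = 34 ∩ 2·signedArea(ADC) = 59]
2. A_y = 5  [AB · DC = 34 ∩ 2·signedArea(ADC) = 59]
   → A = (-18, 5)

A = (-18, 5)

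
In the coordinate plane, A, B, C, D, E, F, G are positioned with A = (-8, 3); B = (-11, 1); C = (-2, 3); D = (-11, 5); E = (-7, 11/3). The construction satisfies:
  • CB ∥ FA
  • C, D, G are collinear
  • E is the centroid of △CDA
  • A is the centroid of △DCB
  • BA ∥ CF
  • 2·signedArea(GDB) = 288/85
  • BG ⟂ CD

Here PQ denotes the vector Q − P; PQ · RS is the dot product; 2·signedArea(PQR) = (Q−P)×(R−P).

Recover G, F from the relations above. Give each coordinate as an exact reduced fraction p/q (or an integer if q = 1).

1. G_x = -863/85  [C, D, G are collinear ∩ BG ⟂ CD]
2. G_y = 409/85  [C, D, G are collinear ∩ BG ⟂ CD]
   → G = (-863/85, 409/85)
3. F_x = 1  [CB ∥ FA ∩ BA ∥ CF]
4. F_y = 5  [CB ∥ FA ∩ BA ∥ CF]
   → F = (1, 5)

F = (1, 5)
G = (-863/85, 409/85)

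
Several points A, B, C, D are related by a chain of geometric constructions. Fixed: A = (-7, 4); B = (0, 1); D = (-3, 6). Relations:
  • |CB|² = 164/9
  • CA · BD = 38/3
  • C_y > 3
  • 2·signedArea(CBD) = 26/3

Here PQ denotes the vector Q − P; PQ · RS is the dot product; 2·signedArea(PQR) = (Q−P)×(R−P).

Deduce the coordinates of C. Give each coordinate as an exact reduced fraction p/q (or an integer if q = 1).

C = (-10/3, 11/3)

1. C_x = -10/3  [CA · BD = 38/3 ∩ 2·signedArea(CBD) = 26/3]
2. C_y = 11/3  [CA · BD = 38/3 ∩ 2·signedArea(CBD) = 26/3]
   → C = (-10/3, 11/3)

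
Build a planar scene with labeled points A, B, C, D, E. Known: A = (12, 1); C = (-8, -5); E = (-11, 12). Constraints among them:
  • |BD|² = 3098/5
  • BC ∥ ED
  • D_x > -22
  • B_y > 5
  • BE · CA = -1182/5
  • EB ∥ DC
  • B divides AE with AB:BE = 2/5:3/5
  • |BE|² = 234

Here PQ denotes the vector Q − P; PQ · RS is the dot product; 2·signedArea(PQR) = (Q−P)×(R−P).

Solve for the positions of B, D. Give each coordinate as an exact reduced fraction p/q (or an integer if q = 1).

1. B_x = 14/5  [B divides AE with AB:BE = 2/5:3/5]
2. B_y = 27/5  [B divides AE with AB:BE = 2/5:3/5]
   → B = (14/5, 27/5)
3. D_x = -109/5  [EB ∥ DC ∩ BC ∥ ED]
4. D_y = 8/5  [EB ∥ DC ∩ BC ∥ ED]
   → D = (-109/5, 8/5)

B = (14/5, 27/5)
D = (-109/5, 8/5)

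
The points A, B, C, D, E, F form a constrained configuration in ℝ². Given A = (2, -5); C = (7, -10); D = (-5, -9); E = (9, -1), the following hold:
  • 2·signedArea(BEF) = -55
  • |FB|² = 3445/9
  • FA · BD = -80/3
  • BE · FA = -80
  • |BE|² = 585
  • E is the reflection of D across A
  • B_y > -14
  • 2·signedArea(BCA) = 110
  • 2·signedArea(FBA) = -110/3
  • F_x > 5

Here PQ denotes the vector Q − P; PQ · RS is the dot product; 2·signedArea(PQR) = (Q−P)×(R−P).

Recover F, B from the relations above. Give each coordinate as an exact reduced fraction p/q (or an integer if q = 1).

1. B_x = -12  [line -5·x + -5·y + -125 = 0 ∩ |BE|² = 585]
2. B_y = -13  [line -5·x + -5·y + -125 = 0 ∩ |BE|² = 585]
   → B = (-12, -13)
3. F_x = 6  [2·signedArea(FBA) = -110/3 ∩ FA · BD = -80/3]
4. F_y = -16/3  [2·signedArea(FBA) = -110/3 ∩ FA · BD = -80/3]
   → F = (6, -16/3)

B = (-12, -13)
F = (6, -16/3)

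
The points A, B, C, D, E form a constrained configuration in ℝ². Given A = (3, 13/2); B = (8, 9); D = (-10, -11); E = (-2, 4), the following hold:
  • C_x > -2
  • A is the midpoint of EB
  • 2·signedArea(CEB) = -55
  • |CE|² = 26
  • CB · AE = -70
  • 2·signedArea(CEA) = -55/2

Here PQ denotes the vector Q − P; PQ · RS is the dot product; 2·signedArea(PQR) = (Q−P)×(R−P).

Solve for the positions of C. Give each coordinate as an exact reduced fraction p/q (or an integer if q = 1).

1. C_x = -1  [2·signedArea(CEB) = -55 ∩ CB · AE = -70]
2. C_y = -1  [2·signedArea(CEB) = -55 ∩ CB · AE = -70]
   → C = (-1, -1)

C = (-1, -1)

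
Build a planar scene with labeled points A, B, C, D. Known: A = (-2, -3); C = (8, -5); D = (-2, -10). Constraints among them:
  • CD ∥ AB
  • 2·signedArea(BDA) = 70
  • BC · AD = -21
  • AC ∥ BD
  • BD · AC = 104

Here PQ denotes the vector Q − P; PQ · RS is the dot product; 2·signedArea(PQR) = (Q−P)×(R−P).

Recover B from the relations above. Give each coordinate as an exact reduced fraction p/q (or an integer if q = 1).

B = (-12, -8)

1. B_x = -12  [AC ∥ BD ∩ CD ∥ AB]
2. B_y = -8  [AC ∥ BD ∩ CD ∥ AB]
   → B = (-12, -8)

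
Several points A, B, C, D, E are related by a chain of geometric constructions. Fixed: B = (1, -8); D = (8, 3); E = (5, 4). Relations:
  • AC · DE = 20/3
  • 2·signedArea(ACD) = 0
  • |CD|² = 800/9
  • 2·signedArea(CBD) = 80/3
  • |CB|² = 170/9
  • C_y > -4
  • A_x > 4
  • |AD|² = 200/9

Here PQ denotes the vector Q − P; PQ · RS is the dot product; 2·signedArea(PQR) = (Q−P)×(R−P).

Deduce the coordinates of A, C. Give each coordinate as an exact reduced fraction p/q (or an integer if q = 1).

A = (14/3, -1/3)
C = (4/3, -11/3)

1. C_x = 4/3  [line -11·x + 7·y + 121/3 = 0 ∩ |CB|² = 170/9]
2. C_y = -11/3  [line -11·x + 7·y + 121/3 = 0 ∩ |CB|² = 170/9]
   → C = (4/3, -11/3)
3. A_x = 14/3  [2·signedArea(ACD) = 0 ∩ AC · DE = 20/3]
4. A_y = -1/3  [2·signedArea(ACD) = 0 ∩ AC · DE = 20/3]
   → A = (14/3, -1/3)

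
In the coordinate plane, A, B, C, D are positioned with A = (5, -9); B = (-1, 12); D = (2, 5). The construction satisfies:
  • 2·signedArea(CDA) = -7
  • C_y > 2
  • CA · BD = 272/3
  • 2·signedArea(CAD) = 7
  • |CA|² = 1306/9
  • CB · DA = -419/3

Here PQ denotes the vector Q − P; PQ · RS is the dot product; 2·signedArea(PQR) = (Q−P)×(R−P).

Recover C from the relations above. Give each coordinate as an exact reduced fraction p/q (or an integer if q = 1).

1. C_x = 2  [CB · DA = -419/3 ∩ 2·signedArea(CDA) = -7]
2. C_y = 8/3  [CB · DA = -419/3 ∩ 2·signedArea(CDA) = -7]
   → C = (2, 8/3)

C = (2, 8/3)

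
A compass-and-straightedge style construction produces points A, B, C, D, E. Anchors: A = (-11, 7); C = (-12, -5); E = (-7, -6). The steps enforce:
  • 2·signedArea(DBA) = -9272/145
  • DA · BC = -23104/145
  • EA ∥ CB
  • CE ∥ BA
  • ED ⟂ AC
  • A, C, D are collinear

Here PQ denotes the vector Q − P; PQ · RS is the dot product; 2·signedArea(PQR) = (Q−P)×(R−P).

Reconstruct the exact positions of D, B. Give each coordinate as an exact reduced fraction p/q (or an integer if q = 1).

1. D_x = -1747/145  [A, C, D are collinear ∩ ED ⟂ AC]
2. D_y = -809/145  [A, C, D are collinear ∩ ED ⟂ AC]
   → D = (-1747/145, -809/145)
3. B_x = -16  [CE ∥ BA ∩ EA ∥ CB]
4. B_y = 8  [CE ∥ BA ∩ EA ∥ CB]
   → B = (-16, 8)

B = (-16, 8)
D = (-1747/145, -809/145)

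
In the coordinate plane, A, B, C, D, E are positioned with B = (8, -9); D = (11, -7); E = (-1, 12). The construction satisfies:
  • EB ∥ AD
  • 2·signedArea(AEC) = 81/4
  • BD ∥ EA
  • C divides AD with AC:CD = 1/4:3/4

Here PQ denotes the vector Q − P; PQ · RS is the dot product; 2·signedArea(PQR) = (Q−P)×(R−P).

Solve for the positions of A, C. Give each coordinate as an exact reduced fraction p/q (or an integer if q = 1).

A = (2, 14)
C = (17/4, 35/4)

1. A_x = 2  [EB ∥ AD ∩ BD ∥ EA]
2. A_y = 14  [EB ∥ AD ∩ BD ∥ EA]
   → A = (2, 14)
3. C_x = 17/4  [C divides AD with AC:CD = 1/4:3/4]
4. C_y = 35/4  [C divides AD with AC:CD = 1/4:3/4]
   → C = (17/4, 35/4)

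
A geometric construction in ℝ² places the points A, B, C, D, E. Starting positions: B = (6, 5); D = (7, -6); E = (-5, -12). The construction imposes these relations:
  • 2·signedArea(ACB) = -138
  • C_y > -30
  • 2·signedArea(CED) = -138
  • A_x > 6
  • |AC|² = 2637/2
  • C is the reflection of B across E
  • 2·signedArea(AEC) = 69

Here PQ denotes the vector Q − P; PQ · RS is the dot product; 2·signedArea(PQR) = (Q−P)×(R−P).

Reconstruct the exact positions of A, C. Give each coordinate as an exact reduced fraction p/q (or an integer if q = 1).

1. C_x = -16  [C is the reflection of B across E]
2. C_y = -29  [C is the reflection of B across E]
   → C = (-16, -29)
3. A_x = 13/2  [line 17·x + -11·y + -116 = 0 ∩ |AC|² = 2637/2]
4. A_y = -1/2  [line 17·x + -11·y + -116 = 0 ∩ |AC|² = 2637/2]
   → A = (13/2, -1/2)

A = (13/2, -1/2)
C = (-16, -29)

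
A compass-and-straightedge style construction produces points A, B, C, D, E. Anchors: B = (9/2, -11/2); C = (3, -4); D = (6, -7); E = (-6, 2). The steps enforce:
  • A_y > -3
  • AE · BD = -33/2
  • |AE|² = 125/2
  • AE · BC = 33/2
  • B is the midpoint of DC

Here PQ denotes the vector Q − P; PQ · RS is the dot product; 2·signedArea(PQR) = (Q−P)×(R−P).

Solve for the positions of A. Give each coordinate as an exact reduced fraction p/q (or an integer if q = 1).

1. A_x = 1/2  [line -3/2·x + 3/2·y + 9/2 = 0 ∩ |AE|² = 125/2]
2. A_y = -5/2  [line -3/2·x + 3/2·y + 9/2 = 0 ∩ |AE|² = 125/2]
   → A = (1/2, -5/2)

A = (1/2, -5/2)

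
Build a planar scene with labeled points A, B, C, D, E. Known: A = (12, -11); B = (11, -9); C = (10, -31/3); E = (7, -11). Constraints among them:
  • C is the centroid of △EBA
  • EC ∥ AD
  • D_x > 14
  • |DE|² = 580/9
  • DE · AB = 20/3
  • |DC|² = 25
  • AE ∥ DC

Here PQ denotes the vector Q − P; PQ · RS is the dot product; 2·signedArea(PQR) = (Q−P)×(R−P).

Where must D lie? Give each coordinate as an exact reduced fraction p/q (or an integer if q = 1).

D = (15, -31/3)

1. D_x = 15  [AE ∥ DC ∩ EC ∥ AD]
2. D_y = -31/3  [AE ∥ DC ∩ EC ∥ AD]
   → D = (15, -31/3)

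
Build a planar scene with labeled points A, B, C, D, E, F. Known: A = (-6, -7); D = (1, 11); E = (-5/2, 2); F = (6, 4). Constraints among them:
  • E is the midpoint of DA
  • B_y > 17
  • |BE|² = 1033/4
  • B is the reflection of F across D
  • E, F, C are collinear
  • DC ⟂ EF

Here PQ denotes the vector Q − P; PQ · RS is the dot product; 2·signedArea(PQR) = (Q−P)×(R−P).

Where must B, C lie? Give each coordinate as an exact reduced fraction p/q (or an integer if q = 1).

1. B_x = -4  [B is the reflection of F across D]
2. B_y = 18  [B is the reflection of F across D]
   → B = (-4, 18)
3. C_x = 861/305  [E, F, C are collinear ∩ DC ⟂ EF]
4. C_y = 992/305  [E, F, C are collinear ∩ DC ⟂ EF]
   → C = (861/305, 992/305)

B = (-4, 18)
C = (861/305, 992/305)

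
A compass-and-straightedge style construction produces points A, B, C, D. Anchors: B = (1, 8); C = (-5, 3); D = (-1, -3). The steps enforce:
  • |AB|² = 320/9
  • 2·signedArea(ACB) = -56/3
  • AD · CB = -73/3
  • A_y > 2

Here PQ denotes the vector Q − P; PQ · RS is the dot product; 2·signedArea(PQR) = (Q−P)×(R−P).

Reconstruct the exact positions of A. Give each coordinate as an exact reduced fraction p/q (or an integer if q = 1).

A = (-5/3, 8/3)

1. A_x = -5/3  [AD · CB = -73/3 ∩ 2·signedArea(ACB) = -56/3]
2. A_y = 8/3  [AD · CB = -73/3 ∩ 2·signedArea(ACB) = -56/3]
   → A = (-5/3, 8/3)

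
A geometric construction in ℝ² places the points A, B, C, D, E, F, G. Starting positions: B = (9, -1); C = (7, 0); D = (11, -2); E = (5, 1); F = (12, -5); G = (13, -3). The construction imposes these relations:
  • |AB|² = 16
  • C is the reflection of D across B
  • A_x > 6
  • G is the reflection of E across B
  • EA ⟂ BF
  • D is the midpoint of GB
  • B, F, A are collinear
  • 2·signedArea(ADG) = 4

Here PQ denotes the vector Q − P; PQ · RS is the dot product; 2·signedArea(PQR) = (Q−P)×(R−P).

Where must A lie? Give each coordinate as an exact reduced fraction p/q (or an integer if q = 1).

A = (33/5, 11/5)

1. A_x = 33/5  [B, F, A are collinear ∩ EA ⟂ BF]
2. A_y = 11/5  [B, F, A are collinear ∩ EA ⟂ BF]
   → A = (33/5, 11/5)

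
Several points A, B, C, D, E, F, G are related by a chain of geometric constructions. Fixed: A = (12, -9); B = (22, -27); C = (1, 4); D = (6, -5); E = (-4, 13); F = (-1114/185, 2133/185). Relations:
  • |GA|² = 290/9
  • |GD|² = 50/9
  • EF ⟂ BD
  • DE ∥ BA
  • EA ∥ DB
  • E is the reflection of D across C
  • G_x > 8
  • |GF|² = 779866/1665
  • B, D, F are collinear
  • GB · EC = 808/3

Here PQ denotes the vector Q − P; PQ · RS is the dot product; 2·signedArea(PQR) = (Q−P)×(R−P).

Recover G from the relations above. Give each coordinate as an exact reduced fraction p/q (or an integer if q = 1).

G = (25/3, -14/3)

1. G_x = 25/3  [line -5·x + 9·y + 251/3 = 0 ∩ |GF|² = 779866/1665]
2. G_y = -14/3  [line -5·x + 9·y + 251/3 = 0 ∩ |GF|² = 779866/1665]
   → G = (25/3, -14/3)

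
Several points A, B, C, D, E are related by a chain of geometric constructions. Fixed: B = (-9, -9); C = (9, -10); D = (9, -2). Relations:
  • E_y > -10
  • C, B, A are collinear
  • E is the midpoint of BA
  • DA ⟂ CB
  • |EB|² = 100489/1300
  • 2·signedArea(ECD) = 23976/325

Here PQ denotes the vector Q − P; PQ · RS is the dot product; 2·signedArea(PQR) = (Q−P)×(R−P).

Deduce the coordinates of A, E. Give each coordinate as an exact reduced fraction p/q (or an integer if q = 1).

A = (2781/325, -3242/325)
E = (-72/325, -6167/650)

1. A_x = 2781/325  [C, B, A are collinear ∩ DA ⟂ CB]
2. A_y = -3242/325  [C, B, A are collinear ∩ DA ⟂ CB]
   → A = (2781/325, -3242/325)
3. E_x = -72/325  [E is the midpoint of BA]
4. E_y = -6167/650  [E is the midpoint of BA]
   → E = (-72/325, -6167/650)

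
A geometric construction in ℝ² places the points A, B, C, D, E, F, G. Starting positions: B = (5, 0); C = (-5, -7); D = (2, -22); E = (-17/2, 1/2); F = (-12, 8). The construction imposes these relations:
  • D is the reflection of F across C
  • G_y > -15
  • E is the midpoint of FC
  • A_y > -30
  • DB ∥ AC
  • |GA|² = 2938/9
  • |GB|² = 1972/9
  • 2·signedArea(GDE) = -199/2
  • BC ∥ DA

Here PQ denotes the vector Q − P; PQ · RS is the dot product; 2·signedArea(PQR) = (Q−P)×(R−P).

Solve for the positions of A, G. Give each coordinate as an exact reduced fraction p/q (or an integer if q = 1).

1. A_x = -8  [DB ∥ AC ∩ BC ∥ DA]
2. A_y = -29  [DB ∥ AC ∩ BC ∥ DA]
   → A = (-8, -29)
3. G_x = 3  [line -45/2·x + -21/2·y + -173/2 = 0 ∩ |GA|² = 2938/9]
4. G_y = -44/3  [line -45/2·x + -21/2·y + -173/2 = 0 ∩ |GA|² = 2938/9]
   → G = (3, -44/3)

A = (-8, -29)
G = (3, -44/3)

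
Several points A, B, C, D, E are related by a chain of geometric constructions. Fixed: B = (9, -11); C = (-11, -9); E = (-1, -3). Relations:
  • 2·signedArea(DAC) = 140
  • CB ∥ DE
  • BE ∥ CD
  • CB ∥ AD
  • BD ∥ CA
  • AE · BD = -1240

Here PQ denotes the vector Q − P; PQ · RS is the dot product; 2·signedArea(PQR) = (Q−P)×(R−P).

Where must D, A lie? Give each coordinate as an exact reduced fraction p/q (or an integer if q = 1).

A = (-41, 1)
D = (-21, -1)

1. D_x = -21  [CB ∥ DE ∩ BE ∥ CD]
2. D_y = -1  [CB ∥ DE ∩ BE ∥ CD]
   → D = (-21, -1)
3. A_x = -41  [CB ∥ AD ∩ BD ∥ CA]
4. A_y = 1  [CB ∥ AD ∩ BD ∥ CA]
   → A = (-41, 1)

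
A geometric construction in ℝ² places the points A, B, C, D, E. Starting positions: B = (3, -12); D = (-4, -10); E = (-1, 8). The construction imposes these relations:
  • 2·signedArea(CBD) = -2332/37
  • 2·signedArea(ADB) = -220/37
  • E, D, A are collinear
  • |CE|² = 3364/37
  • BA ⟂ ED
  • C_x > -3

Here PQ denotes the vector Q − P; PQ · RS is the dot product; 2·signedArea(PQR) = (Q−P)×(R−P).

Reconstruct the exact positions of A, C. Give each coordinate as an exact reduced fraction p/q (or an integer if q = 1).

1. A_x = -153/37  [E, D, A are collinear ∩ BA ⟂ ED]
2. A_y = -400/37  [E, D, A are collinear ∩ BA ⟂ ED]
   → A = (-153/37, -400/37)
3. C_x = -95/37  [line -2·x + -7·y + -554/37 = 0 ∩ |CE|² = 3364/37]
4. C_y = -52/37  [line -2·x + -7·y + -554/37 = 0 ∩ |CE|² = 3364/37]
   → C = (-95/37, -52/37)

A = (-153/37, -400/37)
C = (-95/37, -52/37)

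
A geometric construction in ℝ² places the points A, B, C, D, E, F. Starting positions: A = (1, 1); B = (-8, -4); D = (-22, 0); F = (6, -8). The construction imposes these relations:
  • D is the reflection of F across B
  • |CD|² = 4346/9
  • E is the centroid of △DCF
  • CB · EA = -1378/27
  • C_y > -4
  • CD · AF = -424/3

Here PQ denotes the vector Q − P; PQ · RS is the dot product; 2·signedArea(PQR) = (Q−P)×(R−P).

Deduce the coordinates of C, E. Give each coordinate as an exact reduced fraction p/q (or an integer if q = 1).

C = (-1/3, -11/3)
E = (-49/9, -35/9)

1. C_x = -1/3  [line -5·x + 9·y + 94/3 = 0 ∩ |CD|² = 4346/9]
2. C_y = -11/3  [line -5·x + 9·y + 94/3 = 0 ∩ |CD|² = 4346/9]
   → C = (-1/3, -11/3)
3. E_x = -49/9  [E is the centroid of △DCF]
4. E_y = -35/9  [E is the centroid of △DCF]
   → E = (-49/9, -35/9)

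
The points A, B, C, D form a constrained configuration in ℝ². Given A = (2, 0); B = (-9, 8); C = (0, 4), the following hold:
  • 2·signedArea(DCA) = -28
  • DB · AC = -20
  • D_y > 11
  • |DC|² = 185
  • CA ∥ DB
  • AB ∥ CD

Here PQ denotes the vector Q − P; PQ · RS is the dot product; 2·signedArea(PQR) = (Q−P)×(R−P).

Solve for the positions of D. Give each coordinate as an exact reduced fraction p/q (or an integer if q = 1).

1. D_x = -11  [CA ∥ DB ∩ AB ∥ CD]
2. D_y = 12  [CA ∥ DB ∩ AB ∥ CD]
   → D = (-11, 12)

D = (-11, 12)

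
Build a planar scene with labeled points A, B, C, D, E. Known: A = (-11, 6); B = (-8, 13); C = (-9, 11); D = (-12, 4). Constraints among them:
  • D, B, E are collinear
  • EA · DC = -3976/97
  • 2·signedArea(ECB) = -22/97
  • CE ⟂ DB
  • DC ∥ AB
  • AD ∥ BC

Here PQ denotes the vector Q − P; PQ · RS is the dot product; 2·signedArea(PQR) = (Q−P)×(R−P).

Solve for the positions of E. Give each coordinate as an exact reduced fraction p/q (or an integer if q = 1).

E = (-864/97, 1063/97)

1. E_x = -864/97  [D, B, E are collinear ∩ CE ⟂ DB]
2. E_y = 1063/97  [D, B, E are collinear ∩ CE ⟂ DB]
   → E = (-864/97, 1063/97)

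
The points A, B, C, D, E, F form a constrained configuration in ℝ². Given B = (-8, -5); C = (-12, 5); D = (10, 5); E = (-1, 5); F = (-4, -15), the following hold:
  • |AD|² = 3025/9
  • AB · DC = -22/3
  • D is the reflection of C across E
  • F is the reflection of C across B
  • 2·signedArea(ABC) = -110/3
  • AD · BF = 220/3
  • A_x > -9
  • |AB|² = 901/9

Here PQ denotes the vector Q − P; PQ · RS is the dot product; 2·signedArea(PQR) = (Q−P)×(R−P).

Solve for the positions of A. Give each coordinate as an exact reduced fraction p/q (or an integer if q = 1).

A = (-25/3, 5)

1. A_x = -25/3  [AB · DC = -22/3 ∩ 2·signedArea(ABC) = -110/3]
2. A_y = 5  [AB · DC = -22/3 ∩ 2·signedArea(ABC) = -110/3]
   → A = (-25/3, 5)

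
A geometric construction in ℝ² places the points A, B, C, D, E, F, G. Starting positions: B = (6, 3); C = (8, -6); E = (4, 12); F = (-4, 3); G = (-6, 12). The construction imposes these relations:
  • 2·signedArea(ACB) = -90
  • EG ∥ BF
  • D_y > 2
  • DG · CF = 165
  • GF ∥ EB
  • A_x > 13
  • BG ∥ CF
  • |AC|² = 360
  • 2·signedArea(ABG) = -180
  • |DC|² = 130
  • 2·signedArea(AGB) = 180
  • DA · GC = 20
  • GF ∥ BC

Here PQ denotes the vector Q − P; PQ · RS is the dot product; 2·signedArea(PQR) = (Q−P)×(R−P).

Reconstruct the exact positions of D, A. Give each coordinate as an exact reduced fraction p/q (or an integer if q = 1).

1. D_x = 1  [line 12·x + -9·y + 15 = 0 ∩ |DC|² = 130]
2. D_y = 3  [line 12·x + -9·y + 15 = 0 ∩ |DC|² = 130]
   → D = (1, 3)
3. A_x = 14  [DA · GC = 20 ∩ 2·signedArea(ACB) = -90]
4. A_y = 12  [DA · GC = 20 ∩ 2·signedArea(ACB) = -90]
   → A = (14, 12)

A = (14, 12)
D = (1, 3)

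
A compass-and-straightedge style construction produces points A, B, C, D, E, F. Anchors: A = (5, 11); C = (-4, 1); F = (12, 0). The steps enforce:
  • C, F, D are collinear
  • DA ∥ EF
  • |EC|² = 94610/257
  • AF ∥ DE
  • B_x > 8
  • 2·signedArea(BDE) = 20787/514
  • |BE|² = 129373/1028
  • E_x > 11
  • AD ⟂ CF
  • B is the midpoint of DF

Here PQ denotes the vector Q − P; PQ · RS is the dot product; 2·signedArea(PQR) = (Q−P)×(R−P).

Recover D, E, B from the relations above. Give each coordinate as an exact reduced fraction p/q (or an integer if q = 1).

1. D_x = 1116/257  [C, F, D are collinear ∩ AD ⟂ CF]
2. D_y = 123/257  [C, F, D are collinear ∩ AD ⟂ CF]
   → D = (1116/257, 123/257)
3. E_x = 2915/257  [DA ∥ EF ∩ AF ∥ DE]
4. E_y = -2704/257  [DA ∥ EF ∩ AF ∥ DE]
   → E = (2915/257, -2704/257)
5. B_x = 2100/257  [B is the midpoint of DF]
6. B_y = 123/514  [B is the midpoint of DF]
   → B = (2100/257, 123/514)

B = (2100/257, 123/514)
D = (1116/257, 123/257)
E = (2915/257, -2704/257)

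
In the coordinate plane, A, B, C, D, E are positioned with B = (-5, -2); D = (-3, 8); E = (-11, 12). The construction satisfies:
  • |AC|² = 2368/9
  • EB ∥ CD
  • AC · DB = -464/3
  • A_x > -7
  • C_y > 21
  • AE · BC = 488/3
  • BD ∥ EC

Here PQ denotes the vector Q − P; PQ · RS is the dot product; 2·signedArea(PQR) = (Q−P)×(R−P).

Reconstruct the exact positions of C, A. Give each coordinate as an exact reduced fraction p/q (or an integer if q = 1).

A = (-19/3, 6)
C = (-9, 22)

1. C_x = -9  [EB ∥ CD ∩ BD ∥ EC]
2. C_y = 22  [EB ∥ CD ∩ BD ∥ EC]
   → C = (-9, 22)
3. A_x = -19/3  [AC · DB = -464/3 ∩ AE · BC = 488/3]
4. A_y = 6  [AC · DB = -464/3 ∩ AE · BC = 488/3]
   → A = (-19/3, 6)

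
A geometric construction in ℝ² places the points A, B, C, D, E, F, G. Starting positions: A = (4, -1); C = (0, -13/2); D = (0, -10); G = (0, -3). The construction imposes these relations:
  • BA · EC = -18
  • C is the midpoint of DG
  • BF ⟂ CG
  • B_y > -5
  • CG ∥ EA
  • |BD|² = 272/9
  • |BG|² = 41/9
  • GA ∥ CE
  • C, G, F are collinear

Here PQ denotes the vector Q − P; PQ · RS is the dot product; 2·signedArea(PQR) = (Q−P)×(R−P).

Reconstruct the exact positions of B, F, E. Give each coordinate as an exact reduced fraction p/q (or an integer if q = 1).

B = (4/3, -14/3)
E = (4, -9/2)
F = (0, -14/3)

1. F_x = 0  [C, G, F are collinear]
2. E_x = 4  [CG ∥ EA ∩ GA ∥ CE]
3. E_y = -9/2  [CG ∥ EA ∩ GA ∥ CE]
   → E = (4, -9/2)
4. B_x = 4/3  [line 4·x + 2·y + 4 = 0 ∩ |BD|² = 272/9]
5. B_y = -14/3  [line 4·x + 2·y + 4 = 0 ∩ |BD|² = 272/9]
   → B = (4/3, -14/3)
6. F_x = 0  [C, G, F are collinear ∩ BF ⟂ CG]
7. F_y = -14/3  [C, G, F are collinear ∩ BF ⟂ CG]
   → F = (0, -14/3)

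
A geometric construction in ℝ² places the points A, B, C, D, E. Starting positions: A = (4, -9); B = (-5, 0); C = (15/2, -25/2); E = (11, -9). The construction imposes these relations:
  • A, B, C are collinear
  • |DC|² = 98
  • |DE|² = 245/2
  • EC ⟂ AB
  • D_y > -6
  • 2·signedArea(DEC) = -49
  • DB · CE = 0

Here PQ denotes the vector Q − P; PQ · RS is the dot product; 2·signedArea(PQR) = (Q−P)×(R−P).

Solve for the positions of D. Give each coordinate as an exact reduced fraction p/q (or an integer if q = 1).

1. D_x = 1/2  [DB · CE = 0 ∩ 2·signedArea(DEC) = -49]
2. D_y = -11/2  [DB · CE = 0 ∩ 2·signedArea(DEC) = -49]
   → D = (1/2, -11/2)

D = (1/2, -11/2)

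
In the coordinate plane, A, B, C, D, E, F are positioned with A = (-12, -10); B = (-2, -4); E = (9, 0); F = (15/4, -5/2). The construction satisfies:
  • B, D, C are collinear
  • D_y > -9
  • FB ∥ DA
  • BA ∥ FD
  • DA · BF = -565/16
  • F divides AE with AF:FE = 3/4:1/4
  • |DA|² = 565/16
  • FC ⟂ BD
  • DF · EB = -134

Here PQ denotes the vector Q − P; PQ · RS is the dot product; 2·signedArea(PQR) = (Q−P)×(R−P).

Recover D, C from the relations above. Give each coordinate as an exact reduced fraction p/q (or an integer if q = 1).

C = (3579/2452, -413/1226)
D = (-25/4, -17/2)

1. D_x = -25/4  [FB ∥ DA ∩ BA ∥ FD]
2. D_y = -17/2  [FB ∥ DA ∩ BA ∥ FD]
   → D = (-25/4, -17/2)
3. C_x = 3579/2452  [B, D, C are collinear ∩ FC ⟂ BD]
4. C_y = -413/1226  [B, D, C are collinear ∩ FC ⟂ BD]
   → C = (3579/2452, -413/1226)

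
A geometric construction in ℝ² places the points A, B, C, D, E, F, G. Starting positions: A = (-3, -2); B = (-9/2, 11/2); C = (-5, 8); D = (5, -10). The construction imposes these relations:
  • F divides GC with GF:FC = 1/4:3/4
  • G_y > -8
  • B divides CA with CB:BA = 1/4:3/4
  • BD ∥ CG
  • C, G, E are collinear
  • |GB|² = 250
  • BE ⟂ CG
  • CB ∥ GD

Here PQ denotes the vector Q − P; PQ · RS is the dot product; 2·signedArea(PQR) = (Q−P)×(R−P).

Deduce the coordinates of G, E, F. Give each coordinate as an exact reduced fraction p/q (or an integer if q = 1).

E = (-4957/1322, 7879/1322)
F = (17/8, -29/8)
G = (9/2, -15/2)

1. G_x = 9/2  [CB ∥ GD ∩ BD ∥ CG]
2. G_y = -15/2  [CB ∥ GD ∩ BD ∥ CG]
   → G = (9/2, -15/2)
3. E_x = -4957/1322  [C, G, E are collinear ∩ BE ⟂ CG]
4. E_y = 7879/1322  [C, G, E are collinear ∩ BE ⟂ CG]
   → E = (-4957/1322, 7879/1322)
5. F_x = 17/8  [F divides GC with GF:FC = 1/4:3/4]
6. F_y = -29/8  [F divides GC with GF:FC = 1/4:3/4]
   → F = (17/8, -29/8)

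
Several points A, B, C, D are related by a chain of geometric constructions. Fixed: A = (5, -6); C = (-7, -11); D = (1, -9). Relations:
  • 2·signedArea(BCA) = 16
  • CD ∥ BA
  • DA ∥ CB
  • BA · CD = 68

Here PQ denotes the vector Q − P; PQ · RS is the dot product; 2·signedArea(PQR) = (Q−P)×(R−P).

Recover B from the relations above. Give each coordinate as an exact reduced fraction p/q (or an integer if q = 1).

1. B_x = -3  [CD ∥ BA ∩ DA ∥ CB]
2. B_y = -8  [CD ∥ BA ∩ DA ∥ CB]
   → B = (-3, -8)

B = (-3, -8)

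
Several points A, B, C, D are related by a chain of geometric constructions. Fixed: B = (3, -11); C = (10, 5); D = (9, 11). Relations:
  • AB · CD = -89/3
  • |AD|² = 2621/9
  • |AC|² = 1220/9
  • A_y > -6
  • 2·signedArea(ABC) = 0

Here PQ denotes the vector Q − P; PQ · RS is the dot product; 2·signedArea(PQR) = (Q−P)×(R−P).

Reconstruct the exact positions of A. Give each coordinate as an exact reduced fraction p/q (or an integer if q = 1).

A = (16/3, -17/3)

1. A_x = 16/3  [2·signedArea(ABC) = 0 ∩ AB · CD = -89/3]
2. A_y = -17/3  [2·signedArea(ABC) = 0 ∩ AB · CD = -89/3]
   → A = (16/3, -17/3)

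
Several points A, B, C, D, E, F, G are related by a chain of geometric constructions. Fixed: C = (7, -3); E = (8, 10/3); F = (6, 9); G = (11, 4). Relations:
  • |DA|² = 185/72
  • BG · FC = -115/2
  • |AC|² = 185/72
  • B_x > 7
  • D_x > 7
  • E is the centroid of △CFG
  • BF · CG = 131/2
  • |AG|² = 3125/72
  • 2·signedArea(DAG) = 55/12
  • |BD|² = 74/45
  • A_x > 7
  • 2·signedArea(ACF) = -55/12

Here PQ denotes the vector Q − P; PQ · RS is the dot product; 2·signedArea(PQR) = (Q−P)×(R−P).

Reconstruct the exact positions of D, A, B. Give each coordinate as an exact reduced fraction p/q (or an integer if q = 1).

A = (29/4, -17/12)
B = (73/10, -11/10)
D = (15/2, 1/6)

1. A_x = 29/4  [line -12·x + -1·y + 1027/12 = 0 ∩ |AG|² = 3125/72]
2. A_y = -17/12  [line -12·x + -1·y + 1027/12 = 0 ∩ |AG|² = 3125/72]
   → A = (29/4, -17/12)
3. B_x = 73/10  [BG · FC = -115/2 ∩ BF · CG = 131/2]
4. B_y = -11/10  [BG · FC = -115/2 ∩ BF · CG = 131/2]
   → B = (73/10, -11/10)
5. D_x = 15/2  [line -65/12·x + 15/4·y + 40 = 0 ∩ |DA|² = 185/72]
6. D_y = 1/6  [line -65/12·x + 15/4·y + 40 = 0 ∩ |DA|² = 185/72]
   → D = (15/2, 1/6)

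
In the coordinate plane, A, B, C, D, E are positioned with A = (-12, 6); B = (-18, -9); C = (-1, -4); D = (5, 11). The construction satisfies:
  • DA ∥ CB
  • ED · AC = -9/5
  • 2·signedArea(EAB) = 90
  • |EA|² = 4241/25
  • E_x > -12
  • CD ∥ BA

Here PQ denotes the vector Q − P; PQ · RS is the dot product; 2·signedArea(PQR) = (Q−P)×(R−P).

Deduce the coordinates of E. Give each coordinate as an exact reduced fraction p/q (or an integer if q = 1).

1. E_x = -56/5  [2·signedArea(EAB) = 90 ∩ ED · AC = -9/5]
2. E_y = -7  [2·signedArea(EAB) = 90 ∩ ED · AC = -9/5]
   → E = (-56/5, -7)

E = (-56/5, -7)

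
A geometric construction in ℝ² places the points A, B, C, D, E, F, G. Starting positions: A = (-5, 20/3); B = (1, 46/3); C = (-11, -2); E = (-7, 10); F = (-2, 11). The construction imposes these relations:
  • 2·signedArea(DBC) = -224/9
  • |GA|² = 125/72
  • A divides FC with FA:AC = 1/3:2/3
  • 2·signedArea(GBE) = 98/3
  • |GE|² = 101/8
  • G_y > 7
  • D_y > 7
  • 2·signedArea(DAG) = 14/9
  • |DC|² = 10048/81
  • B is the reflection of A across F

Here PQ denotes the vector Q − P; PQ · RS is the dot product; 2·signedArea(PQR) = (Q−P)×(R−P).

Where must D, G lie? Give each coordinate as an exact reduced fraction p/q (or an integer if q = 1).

1. D_x = -17/3  [line 52/3·x + -12·y + 1724/9 = 0 ∩ |DC|² = 10048/81]
2. D_y = 70/9  [line 52/3·x + -12·y + 1724/9 = 0 ∩ |DC|² = 10048/81]
   → D = (-17/3, 70/9)
3. G_x = -17/4  [2·signedArea(GBE) = 98/3 ∩ 2·signedArea(DAG) = 14/9]
4. G_y = 31/4  [2·signedArea(GBE) = 98/3 ∩ 2·signedArea(DAG) = 14/9]
   → G = (-17/4, 31/4)

D = (-17/3, 70/9)
G = (-17/4, 31/4)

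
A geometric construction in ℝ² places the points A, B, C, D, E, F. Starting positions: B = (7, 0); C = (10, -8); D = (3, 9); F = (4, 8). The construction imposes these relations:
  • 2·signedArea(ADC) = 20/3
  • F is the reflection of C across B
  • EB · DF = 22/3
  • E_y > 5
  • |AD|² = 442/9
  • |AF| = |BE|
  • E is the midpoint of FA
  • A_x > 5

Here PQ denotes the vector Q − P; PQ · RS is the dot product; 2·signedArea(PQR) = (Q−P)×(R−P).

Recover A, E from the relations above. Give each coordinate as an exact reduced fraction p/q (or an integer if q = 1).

A = (6, 8/3)
E = (5, 16/3)

1. A_x = 6  [line 17·x + 7·y + -362/3 = 0 ∩ |AD|² = 442/9]
2. A_y = 8/3  [line 17·x + 7·y + -362/3 = 0 ∩ |AD|² = 442/9]
   → A = (6, 8/3)
3. E_x = 5  [E is the midpoint of FA]
4. E_y = 16/3  [E is the midpoint of FA]
   → E = (5, 16/3)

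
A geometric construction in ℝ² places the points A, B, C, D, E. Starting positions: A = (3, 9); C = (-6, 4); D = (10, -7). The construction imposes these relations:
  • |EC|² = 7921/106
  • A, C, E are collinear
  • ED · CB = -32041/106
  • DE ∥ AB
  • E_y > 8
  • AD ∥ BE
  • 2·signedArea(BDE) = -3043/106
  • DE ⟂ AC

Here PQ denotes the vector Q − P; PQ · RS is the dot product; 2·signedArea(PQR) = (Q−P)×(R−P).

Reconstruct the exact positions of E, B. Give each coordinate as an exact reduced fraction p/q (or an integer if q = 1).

1. E_x = 165/106  [A, C, E are collinear ∩ DE ⟂ AC]
2. E_y = 869/106  [A, C, E are collinear ∩ DE ⟂ AC]
   → E = (165/106, 869/106)
3. B_x = -577/106  [AD ∥ BE ∩ DE ∥ AB]
4. B_y = 2565/106  [AD ∥ BE ∩ DE ∥ AB]
   → B = (-577/106, 2565/106)

B = (-577/106, 2565/106)
E = (165/106, 869/106)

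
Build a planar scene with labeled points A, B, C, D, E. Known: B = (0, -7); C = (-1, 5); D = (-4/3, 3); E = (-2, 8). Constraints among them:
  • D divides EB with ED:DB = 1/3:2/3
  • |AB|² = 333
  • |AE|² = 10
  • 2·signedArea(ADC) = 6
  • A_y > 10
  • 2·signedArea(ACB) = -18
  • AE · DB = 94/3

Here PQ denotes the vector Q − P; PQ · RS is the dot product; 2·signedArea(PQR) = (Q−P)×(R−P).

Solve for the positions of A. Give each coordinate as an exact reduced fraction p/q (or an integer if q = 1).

A = (-3, 11)

1. A_x = -3  [2·signedArea(ADC) = 6 ∩ 2·signedArea(ACB) = -18]
2. A_y = 11  [2·signedArea(ADC) = 6 ∩ 2·signedArea(ACB) = -18]
   → A = (-3, 11)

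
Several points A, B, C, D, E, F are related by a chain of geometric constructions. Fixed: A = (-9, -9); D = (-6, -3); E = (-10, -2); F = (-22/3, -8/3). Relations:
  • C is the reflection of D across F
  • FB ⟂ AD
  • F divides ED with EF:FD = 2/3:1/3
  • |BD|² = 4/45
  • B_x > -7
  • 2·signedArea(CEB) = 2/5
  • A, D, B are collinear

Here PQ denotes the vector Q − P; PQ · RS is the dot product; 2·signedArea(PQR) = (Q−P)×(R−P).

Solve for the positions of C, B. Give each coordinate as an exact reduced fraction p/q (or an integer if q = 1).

B = (-92/15, -49/15)
C = (-26/3, -7/3)

1. C_x = -26/3  [C is the reflection of D across F]
2. C_y = -7/3  [C is the reflection of D across F]
   → C = (-26/3, -7/3)
3. B_x = -92/15  [A, D, B are collinear ∩ FB ⟂ AD]
4. B_y = -49/15  [A, D, B are collinear ∩ FB ⟂ AD]
   → B = (-92/15, -49/15)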